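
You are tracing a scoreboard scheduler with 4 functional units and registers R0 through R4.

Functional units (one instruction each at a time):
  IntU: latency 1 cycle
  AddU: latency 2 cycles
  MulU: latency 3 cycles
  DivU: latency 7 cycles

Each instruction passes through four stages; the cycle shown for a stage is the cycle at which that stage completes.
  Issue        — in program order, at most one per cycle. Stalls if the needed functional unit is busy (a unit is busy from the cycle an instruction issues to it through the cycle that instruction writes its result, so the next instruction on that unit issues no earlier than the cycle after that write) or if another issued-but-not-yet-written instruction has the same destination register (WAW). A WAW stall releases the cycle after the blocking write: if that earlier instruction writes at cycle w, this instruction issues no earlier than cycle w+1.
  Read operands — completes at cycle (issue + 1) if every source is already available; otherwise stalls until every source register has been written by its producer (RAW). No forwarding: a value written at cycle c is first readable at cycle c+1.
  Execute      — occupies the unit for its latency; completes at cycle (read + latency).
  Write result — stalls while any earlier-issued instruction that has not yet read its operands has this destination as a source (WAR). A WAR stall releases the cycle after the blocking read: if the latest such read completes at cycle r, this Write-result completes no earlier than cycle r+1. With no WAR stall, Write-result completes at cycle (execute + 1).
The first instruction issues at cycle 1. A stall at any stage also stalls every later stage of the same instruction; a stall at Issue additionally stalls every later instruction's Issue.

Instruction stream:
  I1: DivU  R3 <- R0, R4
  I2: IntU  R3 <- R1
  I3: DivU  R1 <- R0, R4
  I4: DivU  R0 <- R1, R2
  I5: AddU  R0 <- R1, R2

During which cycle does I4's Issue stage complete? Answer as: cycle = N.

cycle = 22

I1 -> (1, 2, 9, 10)
I2 -> (11, 12, 13, 14)  // WAW R3: wait I1 write@10
I3 -> (12, 13, 20, 21)
I4 -> (22, 23, 30, 31)  // struct: DivU busy until I3 writes@21
I5 -> (32, 33, 35, 36)  // WAW R0: wait I4 write@31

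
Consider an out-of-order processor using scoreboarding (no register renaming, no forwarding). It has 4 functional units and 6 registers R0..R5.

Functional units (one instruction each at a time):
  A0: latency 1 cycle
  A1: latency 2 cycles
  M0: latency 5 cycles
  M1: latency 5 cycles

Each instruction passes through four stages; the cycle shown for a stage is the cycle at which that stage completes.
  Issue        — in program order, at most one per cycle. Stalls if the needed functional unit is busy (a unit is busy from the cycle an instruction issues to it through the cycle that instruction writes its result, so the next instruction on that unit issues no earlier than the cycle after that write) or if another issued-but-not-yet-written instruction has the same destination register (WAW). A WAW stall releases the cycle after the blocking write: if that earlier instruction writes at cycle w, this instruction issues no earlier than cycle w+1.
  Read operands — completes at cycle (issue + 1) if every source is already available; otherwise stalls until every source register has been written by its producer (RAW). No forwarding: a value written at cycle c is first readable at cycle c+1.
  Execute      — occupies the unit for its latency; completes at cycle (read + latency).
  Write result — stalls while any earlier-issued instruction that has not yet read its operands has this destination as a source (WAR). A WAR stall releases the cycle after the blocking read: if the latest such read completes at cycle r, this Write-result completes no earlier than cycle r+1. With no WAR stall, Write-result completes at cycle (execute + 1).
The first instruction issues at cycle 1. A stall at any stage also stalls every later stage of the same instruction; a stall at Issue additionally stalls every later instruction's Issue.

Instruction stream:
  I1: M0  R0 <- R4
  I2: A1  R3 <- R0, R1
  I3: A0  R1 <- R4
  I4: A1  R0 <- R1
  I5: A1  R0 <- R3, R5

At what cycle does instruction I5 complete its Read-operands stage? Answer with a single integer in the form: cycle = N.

cycle = 19

t=1  I1 issues→M0
t=2  I1 reads | I2 issues→A1
t=3  I3 issues→A0
t=4  I3 reads
t=5  I3 exec-done
t=7  I1 exec-done
t=8  I1 writes R0
t=9  I2 reads
t=10  I3 writes R1
t=11  I2 exec-done
t=12  I2 writes R3
t=13  I4 issues→A1
t=14  I4 reads
t=16  I4 exec-done
t=17  I4 writes R0
t=18  I5 issues→A1
t=19  I5 reads
t=21  I5 exec-done
t=22  I5 writes R0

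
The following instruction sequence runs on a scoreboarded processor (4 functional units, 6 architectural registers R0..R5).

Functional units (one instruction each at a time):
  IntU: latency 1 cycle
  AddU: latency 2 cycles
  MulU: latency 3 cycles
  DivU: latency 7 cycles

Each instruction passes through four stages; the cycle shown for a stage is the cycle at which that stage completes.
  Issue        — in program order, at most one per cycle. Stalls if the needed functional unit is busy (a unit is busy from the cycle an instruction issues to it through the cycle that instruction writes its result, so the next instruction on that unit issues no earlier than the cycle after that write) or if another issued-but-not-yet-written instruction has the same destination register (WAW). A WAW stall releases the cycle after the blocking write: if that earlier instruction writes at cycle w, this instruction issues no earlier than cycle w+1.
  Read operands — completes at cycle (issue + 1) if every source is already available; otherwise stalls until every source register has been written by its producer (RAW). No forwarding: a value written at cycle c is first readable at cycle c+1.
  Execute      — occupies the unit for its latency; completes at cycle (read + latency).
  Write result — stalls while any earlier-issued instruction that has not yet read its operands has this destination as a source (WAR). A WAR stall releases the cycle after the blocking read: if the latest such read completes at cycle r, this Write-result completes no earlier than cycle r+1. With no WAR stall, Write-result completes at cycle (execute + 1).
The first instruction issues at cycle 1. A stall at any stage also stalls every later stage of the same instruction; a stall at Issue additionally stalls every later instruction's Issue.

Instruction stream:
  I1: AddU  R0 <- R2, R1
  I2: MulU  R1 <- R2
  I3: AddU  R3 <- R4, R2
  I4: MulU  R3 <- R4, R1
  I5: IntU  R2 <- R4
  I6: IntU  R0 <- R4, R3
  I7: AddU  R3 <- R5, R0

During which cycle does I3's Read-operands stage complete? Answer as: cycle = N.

cycle 1: I1→AddU
cycle 2: I1 RO | I2→MulU
cycle 3: I2 RO
cycle 4: I1 EX
cycle 5: I1 WR R0
cycle 6: I2 EX | I3→AddU
cycle 7: I2 WR R1 | I3 RO
cycle 9: I3 EX
cycle 10: I3 WR R3
cycle 11: I4→MulU
cycle 12: I4 RO | I5→IntU
cycle 13: I5 RO
cycle 14: I5 EX
cycle 15: I4 EX | I5 WR R2
cycle 16: I4 WR R3 | I6→IntU
cycle 17: I6 RO | I7→AddU
cycle 18: I6 EX
cycle 19: I6 WR R0
cycle 20: I7 RO
cycle 22: I7 EX
cycle 23: I7 WR R3

cycle = 7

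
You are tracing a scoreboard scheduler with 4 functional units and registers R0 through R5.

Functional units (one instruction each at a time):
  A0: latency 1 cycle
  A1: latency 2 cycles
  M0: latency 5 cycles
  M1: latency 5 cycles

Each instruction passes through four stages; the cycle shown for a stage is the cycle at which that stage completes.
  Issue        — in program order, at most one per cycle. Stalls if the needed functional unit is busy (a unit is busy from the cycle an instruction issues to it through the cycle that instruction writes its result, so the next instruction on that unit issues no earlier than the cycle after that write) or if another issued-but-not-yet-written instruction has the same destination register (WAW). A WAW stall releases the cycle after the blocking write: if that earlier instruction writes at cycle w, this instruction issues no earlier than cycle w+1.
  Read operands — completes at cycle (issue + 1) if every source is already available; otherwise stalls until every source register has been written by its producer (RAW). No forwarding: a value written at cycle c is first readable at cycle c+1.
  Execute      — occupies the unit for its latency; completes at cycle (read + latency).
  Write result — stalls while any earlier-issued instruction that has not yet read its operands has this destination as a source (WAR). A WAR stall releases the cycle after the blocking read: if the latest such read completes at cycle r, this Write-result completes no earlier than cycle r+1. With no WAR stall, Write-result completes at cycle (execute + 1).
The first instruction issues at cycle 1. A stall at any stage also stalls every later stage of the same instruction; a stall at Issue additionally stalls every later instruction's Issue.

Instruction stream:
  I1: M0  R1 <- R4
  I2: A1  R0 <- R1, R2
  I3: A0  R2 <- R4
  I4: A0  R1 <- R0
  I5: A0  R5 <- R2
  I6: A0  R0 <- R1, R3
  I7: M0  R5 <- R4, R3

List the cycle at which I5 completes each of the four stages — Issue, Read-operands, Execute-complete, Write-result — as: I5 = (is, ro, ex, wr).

[1] I1 issues→M0
[2] I1 reads · I2 issues→A1
[3] I3 issues→A0
[4] I3 reads
[5] I3 exec-done
[7] I1 exec-done
[8] I1 writes R1
[9] I2 reads
[10] I3 writes R2
[11] I2 exec-done · I4 issues→A0
[12] I2 writes R0
[13] I4 reads
[14] I4 exec-done
[15] I4 writes R1
[16] I5 issues→A0
[17] I5 reads
[18] I5 exec-done
[19] I5 writes R5
[20] I6 issues→A0
[21] I6 reads · I7 issues→M0
[22] I6 exec-done · I7 reads
[23] I6 writes R0
[27] I7 exec-done
[28] I7 writes R5

I5 = (16, 17, 18, 19)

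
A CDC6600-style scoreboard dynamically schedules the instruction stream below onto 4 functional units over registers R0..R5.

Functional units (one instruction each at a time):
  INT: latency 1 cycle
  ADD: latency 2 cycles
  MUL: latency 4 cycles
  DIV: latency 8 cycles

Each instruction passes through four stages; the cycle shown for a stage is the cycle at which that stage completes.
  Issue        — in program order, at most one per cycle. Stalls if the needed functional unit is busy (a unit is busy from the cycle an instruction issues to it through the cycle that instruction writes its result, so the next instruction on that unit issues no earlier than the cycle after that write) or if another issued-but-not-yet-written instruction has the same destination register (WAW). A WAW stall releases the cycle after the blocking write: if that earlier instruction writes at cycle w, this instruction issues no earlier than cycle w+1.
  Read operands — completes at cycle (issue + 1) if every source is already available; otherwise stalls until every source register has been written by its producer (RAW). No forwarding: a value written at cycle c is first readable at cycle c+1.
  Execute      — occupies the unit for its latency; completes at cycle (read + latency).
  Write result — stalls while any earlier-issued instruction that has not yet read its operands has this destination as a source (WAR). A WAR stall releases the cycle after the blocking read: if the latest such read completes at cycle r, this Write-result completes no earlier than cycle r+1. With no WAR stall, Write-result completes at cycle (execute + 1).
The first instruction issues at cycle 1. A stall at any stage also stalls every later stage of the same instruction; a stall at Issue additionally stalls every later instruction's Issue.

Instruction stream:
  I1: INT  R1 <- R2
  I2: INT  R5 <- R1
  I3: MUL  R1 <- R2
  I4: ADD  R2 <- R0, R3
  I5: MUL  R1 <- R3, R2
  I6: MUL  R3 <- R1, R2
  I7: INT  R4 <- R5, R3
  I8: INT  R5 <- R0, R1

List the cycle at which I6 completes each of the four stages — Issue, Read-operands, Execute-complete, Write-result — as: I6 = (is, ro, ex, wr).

I1 -> (1, 2, 3, 4)
I2 -> (5, 6, 7, 8)  // struct: INT busy until I1 writes@4
I3 -> (6, 7, 11, 12)
I4 -> (7, 8, 10, 11)
I5 -> (13, 14, 18, 19)  // struct: MUL busy until I3 writes@12
I6 -> (20, 21, 25, 26)  // struct: MUL busy until I5 writes@19
I7 -> (21, 27, 28, 29)  // RAW R3: wait I6 write@26
I8 -> (30, 31, 32, 33)  // struct: INT busy until I7 writes@29

I6 = (20, 21, 25, 26)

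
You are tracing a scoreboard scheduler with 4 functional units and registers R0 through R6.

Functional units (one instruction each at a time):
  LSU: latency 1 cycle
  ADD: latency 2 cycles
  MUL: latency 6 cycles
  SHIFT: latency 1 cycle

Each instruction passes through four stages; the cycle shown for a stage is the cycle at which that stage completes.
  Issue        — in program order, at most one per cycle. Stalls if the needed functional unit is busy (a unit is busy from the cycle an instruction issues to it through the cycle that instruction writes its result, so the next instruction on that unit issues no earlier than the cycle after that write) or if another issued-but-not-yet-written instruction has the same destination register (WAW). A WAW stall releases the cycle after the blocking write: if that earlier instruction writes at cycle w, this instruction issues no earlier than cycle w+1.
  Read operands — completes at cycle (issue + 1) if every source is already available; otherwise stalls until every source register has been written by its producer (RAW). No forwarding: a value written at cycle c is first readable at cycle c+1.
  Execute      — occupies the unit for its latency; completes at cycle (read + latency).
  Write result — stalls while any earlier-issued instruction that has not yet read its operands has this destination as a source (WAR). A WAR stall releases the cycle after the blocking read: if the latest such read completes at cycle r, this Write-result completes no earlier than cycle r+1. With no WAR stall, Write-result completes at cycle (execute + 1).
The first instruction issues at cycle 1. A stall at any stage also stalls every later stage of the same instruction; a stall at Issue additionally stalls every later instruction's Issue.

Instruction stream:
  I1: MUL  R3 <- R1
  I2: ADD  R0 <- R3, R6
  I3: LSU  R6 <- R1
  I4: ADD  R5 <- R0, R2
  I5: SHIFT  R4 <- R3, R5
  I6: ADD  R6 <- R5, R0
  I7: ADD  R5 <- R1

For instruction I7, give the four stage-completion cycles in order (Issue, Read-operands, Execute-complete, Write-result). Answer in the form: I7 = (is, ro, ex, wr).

I7 = (24, 25, 27, 28)

1) issue 1, read 2, done 8, write 9
2) issue 2, read 10, done 12, write 13  <RAW R3: wait I1 write@9>
3) issue 3, read 4, done 5, write 11  <WAR R6: wait I2 read@10>
4) issue 14, read 15, done 17, write 18  <struct: ADD busy until I2 writes@13>
5) issue 15, read 19, done 20, write 21  <RAW R5: wait I4 write@18>
6) issue 19, read 20, done 22, write 23  <struct: ADD busy until I4 writes@18>
7) issue 24, read 25, done 27, write 28  <struct: ADD busy until I6 writes@23>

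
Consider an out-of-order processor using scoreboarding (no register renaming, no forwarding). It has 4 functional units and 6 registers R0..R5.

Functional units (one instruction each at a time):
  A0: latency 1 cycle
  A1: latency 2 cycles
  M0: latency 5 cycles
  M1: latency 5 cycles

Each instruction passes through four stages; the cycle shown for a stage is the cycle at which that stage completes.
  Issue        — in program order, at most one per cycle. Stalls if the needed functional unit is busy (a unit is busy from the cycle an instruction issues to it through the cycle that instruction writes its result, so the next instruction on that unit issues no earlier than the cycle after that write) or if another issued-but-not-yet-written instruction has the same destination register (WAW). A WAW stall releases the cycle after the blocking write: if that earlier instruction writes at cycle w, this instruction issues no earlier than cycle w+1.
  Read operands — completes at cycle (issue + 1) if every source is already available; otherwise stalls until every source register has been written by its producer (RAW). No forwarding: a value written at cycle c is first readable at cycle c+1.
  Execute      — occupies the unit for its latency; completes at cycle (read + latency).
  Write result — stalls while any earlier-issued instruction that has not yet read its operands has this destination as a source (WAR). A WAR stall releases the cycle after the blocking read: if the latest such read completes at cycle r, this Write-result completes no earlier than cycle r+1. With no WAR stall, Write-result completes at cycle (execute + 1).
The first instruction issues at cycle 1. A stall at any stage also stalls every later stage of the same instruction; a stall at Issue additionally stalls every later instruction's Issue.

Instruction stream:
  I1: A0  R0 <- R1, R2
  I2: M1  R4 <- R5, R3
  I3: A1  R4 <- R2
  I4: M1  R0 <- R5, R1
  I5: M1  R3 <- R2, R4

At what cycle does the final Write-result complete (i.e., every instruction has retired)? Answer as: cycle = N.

t=1  I1 dispatched to A0
t=2  I1 operands ready · I2 dispatched to M1
t=3  I1 complete · I2 operands ready
t=4  R0←I1
t=8  I2 complete
t=9  R4←I2
t=10  I3 dispatched to A1
t=11  I3 operands ready · I4 dispatched to M1
t=12  I4 operands ready
t=13  I3 complete
t=14  R4←I3
t=17  I4 complete
t=18  R0←I4
t=19  I5 dispatched to M1
t=20  I5 operands ready
t=25  I5 complete
t=26  R3←I5

cycle = 26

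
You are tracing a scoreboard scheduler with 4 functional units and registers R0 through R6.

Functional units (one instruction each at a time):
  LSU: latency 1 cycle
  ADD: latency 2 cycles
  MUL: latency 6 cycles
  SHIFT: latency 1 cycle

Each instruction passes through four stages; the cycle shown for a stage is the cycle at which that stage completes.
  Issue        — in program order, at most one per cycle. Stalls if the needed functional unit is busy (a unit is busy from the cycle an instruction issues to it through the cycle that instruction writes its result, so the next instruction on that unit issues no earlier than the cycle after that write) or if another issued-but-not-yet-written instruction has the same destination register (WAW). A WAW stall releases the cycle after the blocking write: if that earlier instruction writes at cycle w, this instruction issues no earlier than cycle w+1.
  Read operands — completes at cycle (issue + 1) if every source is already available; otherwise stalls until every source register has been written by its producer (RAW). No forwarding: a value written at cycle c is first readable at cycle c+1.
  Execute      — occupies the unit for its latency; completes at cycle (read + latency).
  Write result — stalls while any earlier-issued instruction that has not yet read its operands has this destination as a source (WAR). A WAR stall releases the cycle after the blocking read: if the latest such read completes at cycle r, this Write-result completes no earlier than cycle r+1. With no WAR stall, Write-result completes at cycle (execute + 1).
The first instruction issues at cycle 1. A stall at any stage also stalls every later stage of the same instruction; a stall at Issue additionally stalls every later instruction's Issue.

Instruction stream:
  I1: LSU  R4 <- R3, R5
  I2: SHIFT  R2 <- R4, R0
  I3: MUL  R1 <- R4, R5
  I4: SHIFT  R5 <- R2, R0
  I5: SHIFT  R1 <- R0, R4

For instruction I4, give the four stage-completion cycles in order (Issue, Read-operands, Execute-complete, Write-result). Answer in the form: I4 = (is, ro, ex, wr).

I1  is:1  ro:2  ex:3  wr:4
I2  is:2  ro:5  ex:6  wr:7  — RAW R4: wait I1 write@4
I3  is:3  ro:5  ex:11  wr:12  — RAW R4: wait I1 write@4
I4  is:8  ro:9  ex:10  wr:11  — struct: SHIFT busy until I2 writes@7
I5  is:13  ro:14  ex:15  wr:16  — WAW R1: wait I3 write@12

I4 = (8, 9, 10, 11)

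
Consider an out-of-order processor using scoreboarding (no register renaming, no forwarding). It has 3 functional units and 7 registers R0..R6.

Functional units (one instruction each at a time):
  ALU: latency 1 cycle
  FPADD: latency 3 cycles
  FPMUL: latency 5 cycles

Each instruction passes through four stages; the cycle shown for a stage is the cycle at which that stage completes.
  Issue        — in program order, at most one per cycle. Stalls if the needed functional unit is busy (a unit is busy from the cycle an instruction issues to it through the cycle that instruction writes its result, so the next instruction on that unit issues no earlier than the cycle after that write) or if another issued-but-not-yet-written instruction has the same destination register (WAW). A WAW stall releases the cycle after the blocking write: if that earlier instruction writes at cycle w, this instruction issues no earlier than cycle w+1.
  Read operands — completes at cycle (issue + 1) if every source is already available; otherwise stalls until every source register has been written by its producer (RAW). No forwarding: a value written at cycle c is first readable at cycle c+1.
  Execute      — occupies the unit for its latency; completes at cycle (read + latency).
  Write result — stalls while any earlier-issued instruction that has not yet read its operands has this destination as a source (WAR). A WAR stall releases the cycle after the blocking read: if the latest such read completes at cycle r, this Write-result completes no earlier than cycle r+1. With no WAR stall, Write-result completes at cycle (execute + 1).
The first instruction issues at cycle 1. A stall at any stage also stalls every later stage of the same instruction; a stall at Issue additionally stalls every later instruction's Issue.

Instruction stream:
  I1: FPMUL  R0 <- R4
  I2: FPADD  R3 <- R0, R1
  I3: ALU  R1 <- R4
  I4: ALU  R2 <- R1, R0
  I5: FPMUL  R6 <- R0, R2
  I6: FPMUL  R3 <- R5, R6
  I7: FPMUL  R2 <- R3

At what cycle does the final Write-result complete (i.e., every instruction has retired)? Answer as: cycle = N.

cycle = 37

cycle 1: issue I1 (FPMUL)
cycle 2: I1 read-ops | issue I2 (FPADD)
cycle 3: issue I3 (ALU)
cycle 4: I3 read-ops
cycle 5: I3 finished on ALU
cycle 7: I1 finished on FPMUL
cycle 8: I1→R0
cycle 9: I2 read-ops
cycle 10: I3→R1
cycle 11: issue I4 (ALU)
cycle 12: I2 finished on FPADD | I4 read-ops | issue I5 (FPMUL)
cycle 13: I2→R3 | I4 finished on ALU
cycle 14: I4→R2
cycle 15: I5 read-ops
cycle 20: I5 finished on FPMUL
cycle 21: I5→R6
cycle 22: issue I6 (FPMUL)
cycle 23: I6 read-ops
cycle 28: I6 finished on FPMUL
cycle 29: I6→R3
cycle 30: issue I7 (FPMUL)
cycle 31: I7 read-ops
cycle 36: I7 finished on FPMUL
cycle 37: I7→R2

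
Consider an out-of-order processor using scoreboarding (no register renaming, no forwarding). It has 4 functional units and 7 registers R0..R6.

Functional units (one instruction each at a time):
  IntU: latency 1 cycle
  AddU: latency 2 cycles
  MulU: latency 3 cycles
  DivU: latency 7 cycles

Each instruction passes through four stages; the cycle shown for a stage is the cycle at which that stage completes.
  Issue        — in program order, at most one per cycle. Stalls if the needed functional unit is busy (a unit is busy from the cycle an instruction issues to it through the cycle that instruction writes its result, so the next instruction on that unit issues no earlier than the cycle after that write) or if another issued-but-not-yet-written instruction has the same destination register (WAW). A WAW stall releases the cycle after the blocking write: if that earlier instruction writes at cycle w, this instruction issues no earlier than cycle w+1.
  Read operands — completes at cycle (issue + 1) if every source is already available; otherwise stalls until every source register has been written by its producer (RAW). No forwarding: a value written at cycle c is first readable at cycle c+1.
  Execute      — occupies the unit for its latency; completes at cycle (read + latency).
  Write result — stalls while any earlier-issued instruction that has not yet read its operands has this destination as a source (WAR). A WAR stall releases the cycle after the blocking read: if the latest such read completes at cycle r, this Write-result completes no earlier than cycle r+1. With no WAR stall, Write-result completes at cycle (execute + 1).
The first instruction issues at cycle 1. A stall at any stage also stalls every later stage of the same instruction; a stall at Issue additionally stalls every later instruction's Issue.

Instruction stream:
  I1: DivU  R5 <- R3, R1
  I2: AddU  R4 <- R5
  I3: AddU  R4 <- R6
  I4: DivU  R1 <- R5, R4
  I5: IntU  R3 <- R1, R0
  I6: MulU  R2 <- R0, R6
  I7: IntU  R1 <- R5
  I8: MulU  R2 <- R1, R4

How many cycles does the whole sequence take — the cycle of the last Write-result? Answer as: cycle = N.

cycle 1: I1→DivU
cycle 2: I1 RO; I2→AddU
cycle 9: I1 EX
cycle 10: I1 WR R5
cycle 11: I2 RO
cycle 13: I2 EX
cycle 14: I2 WR R4
cycle 15: I3→AddU
cycle 16: I3 RO; I4→DivU
cycle 17: I5→IntU
cycle 18: I3 EX; I6→MulU
cycle 19: I3 WR R4; I6 RO
cycle 20: I4 RO
cycle 22: I6 EX
cycle 23: I6 WR R2
cycle 27: I4 EX
cycle 28: I4 WR R1
cycle 29: I5 RO
cycle 30: I5 EX
cycle 31: I5 WR R3
cycle 32: I7→IntU
cycle 33: I7 RO; I8→MulU
cycle 34: I7 EX
cycle 35: I7 WR R1
cycle 36: I8 RO
cycle 39: I8 EX
cycle 40: I8 WR R2

cycle = 40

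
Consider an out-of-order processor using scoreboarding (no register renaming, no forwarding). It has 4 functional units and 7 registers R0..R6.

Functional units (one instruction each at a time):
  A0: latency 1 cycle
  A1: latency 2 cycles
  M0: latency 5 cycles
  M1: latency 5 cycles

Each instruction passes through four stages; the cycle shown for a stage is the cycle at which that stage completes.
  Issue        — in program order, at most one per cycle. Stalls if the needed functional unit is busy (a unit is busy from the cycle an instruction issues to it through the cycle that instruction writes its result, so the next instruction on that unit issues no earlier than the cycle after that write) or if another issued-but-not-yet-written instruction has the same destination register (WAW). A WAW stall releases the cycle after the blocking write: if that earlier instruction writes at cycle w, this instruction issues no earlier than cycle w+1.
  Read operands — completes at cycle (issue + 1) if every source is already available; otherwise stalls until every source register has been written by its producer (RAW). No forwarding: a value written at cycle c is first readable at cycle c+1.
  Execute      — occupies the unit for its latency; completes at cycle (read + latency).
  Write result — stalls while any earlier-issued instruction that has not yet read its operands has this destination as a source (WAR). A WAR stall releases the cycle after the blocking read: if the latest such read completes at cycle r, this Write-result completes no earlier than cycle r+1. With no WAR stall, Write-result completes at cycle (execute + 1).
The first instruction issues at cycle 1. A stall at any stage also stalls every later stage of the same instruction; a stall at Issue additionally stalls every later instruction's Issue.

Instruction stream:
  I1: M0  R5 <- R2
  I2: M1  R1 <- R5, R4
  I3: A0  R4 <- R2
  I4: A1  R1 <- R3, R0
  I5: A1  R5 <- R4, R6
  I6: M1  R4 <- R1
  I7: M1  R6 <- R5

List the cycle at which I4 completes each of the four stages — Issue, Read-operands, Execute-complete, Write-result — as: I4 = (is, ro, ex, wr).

I4 = (16, 17, 19, 20)

  I1 | 1 | 2 | 7 | 8
  I2 | 2 | 9 | 14 | 15   RAW R5: wait I1 write@8
  I3 | 3 | 4 | 5 | 10   WAR R4: wait I2 read@9
  I4 | 16 | 17 | 19 | 20   WAW R1: wait I2 write@15
  I5 | 21 | 22 | 24 | 25   struct: A1 busy until I4 writes@20
  I6 | 22 | 23 | 28 | 29
  I7 | 30 | 31 | 36 | 37   struct: M1 busy until I6 writes@29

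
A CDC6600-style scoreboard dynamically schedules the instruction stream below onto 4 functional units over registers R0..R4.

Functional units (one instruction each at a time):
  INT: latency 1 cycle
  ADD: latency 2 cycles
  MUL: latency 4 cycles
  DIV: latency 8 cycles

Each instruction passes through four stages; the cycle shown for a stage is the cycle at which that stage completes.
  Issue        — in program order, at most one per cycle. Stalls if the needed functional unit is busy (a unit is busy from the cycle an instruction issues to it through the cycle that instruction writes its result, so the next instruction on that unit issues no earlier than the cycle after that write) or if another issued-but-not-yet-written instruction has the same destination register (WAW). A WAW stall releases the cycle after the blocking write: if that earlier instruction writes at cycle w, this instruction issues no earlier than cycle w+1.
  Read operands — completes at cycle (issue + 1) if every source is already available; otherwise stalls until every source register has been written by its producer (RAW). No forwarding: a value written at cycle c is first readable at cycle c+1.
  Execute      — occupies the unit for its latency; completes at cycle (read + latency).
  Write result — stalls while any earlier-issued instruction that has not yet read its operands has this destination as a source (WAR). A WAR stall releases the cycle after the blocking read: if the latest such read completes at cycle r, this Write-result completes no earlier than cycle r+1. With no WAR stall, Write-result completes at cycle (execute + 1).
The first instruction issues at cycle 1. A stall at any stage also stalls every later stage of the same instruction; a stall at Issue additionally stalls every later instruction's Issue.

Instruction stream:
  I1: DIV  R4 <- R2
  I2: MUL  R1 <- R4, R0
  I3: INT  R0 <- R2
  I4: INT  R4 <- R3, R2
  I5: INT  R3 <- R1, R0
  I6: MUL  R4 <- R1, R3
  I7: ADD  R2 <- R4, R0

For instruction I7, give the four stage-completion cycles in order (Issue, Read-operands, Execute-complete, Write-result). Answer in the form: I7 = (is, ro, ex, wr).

I1  is:1  ro:2  ex:10  wr:11
I2  is:2  ro:12  ex:16  wr:17  — RAW R4: wait I1 write@11
I3  is:3  ro:4  ex:5  wr:13  — WAR R0: wait I2 read@12
I4  is:14  ro:15  ex:16  wr:17  — struct: INT busy until I3 writes@13
I5  is:18  ro:19  ex:20  wr:21  — struct: INT busy until I4 writes@17
I6  is:19  ro:22  ex:26  wr:27  — RAW R3: wait I5 write@21
I7  is:20  ro:28  ex:30  wr:31  — RAW R4: wait I6 write@27

I7 = (20, 28, 30, 31)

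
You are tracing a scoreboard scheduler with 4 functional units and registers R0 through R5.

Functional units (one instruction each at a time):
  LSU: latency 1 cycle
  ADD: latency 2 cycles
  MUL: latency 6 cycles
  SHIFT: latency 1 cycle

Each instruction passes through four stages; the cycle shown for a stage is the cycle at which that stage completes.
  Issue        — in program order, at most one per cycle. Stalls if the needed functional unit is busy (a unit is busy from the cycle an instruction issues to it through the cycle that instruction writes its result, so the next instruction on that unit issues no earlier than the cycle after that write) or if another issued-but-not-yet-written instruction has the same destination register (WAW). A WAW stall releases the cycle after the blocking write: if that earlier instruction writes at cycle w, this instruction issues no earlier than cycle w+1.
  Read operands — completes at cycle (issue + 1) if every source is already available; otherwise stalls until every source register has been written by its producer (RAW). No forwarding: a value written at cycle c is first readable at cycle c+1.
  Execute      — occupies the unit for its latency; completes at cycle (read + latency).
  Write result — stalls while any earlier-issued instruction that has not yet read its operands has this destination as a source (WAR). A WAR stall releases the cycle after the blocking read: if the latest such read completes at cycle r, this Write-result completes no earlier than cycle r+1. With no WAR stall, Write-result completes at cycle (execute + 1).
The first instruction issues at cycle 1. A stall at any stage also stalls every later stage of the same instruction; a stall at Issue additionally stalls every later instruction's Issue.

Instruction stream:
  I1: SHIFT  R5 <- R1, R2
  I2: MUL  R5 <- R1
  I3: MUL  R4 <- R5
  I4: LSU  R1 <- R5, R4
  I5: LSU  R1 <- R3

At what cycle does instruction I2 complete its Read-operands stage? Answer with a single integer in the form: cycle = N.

cycle = 6

[I1] 1/2/3/4
[I2] 5/6/12/13  (WAW R5: wait I1 write@4)
[I3] 14/15/21/22  (struct: MUL busy until I2 writes@13)
[I4] 15/23/24/25  (RAW R4: wait I3 write@22)
[I5] 26/27/28/29  (struct: LSU busy until I4 writes@25)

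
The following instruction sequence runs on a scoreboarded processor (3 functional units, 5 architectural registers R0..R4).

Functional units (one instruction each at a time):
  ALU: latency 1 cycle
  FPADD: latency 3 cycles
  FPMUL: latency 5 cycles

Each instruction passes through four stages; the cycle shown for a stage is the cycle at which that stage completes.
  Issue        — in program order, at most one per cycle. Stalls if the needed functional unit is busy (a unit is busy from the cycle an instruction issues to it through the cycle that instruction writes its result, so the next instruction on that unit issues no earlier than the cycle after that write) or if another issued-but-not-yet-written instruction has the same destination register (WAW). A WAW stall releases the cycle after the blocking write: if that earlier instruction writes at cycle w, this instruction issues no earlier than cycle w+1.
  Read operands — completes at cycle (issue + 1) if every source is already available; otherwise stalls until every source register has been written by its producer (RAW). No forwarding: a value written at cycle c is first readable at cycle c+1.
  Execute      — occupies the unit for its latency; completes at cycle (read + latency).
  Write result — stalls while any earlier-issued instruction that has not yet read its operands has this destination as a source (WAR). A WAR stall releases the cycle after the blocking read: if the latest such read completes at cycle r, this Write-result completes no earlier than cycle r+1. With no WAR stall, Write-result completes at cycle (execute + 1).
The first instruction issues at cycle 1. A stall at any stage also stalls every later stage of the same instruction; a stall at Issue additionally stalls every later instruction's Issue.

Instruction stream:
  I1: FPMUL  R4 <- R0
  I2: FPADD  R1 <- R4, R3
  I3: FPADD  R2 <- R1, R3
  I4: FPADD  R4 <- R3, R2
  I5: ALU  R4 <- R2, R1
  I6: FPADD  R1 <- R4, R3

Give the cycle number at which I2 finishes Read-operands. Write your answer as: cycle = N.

cycle = 9

I1 -> (1, 2, 7, 8)
I2 -> (2, 9, 12, 13)  // RAW R4: wait I1 write@8
I3 -> (14, 15, 18, 19)  // struct: FPADD busy until I2 writes@13
I4 -> (20, 21, 24, 25)  // struct: FPADD busy until I3 writes@19
I5 -> (26, 27, 28, 29)  // WAW R4: wait I4 write@25
I6 -> (27, 30, 33, 34)  // RAW R4: wait I5 write@29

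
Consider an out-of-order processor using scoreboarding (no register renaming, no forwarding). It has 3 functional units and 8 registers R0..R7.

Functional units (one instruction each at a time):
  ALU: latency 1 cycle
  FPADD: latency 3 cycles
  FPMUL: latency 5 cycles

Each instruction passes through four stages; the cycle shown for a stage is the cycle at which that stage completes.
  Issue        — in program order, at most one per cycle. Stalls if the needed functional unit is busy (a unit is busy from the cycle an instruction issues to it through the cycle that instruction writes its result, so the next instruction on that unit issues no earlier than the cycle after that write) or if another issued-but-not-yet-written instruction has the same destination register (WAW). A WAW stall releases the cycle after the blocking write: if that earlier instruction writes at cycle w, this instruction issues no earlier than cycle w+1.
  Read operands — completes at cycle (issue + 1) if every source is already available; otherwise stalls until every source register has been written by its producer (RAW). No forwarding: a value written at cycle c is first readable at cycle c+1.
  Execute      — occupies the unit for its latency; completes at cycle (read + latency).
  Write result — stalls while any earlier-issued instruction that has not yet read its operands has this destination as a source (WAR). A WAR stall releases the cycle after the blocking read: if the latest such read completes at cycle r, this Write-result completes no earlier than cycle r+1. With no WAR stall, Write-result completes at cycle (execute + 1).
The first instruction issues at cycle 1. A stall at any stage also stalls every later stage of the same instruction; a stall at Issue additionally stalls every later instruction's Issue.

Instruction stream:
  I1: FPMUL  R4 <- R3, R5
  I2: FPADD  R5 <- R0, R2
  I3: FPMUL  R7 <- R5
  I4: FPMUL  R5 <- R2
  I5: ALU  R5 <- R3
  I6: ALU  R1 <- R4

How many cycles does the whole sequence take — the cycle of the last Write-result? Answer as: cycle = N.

cycle = 32

[1] I1→FPMUL
[2] I1 RO | I2→FPADD
[3] I2 RO
[6] I2 EX
[7] I1 EX | I2 WR R5
[8] I1 WR R4
[9] I3→FPMUL
[10] I3 RO
[15] I3 EX
[16] I3 WR R7
[17] I4→FPMUL
[18] I4 RO
[23] I4 EX
[24] I4 WR R5
[25] I5→ALU
[26] I5 RO
[27] I5 EX
[28] I5 WR R5
[29] I6→ALU
[30] I6 RO
[31] I6 EX
[32] I6 WR R1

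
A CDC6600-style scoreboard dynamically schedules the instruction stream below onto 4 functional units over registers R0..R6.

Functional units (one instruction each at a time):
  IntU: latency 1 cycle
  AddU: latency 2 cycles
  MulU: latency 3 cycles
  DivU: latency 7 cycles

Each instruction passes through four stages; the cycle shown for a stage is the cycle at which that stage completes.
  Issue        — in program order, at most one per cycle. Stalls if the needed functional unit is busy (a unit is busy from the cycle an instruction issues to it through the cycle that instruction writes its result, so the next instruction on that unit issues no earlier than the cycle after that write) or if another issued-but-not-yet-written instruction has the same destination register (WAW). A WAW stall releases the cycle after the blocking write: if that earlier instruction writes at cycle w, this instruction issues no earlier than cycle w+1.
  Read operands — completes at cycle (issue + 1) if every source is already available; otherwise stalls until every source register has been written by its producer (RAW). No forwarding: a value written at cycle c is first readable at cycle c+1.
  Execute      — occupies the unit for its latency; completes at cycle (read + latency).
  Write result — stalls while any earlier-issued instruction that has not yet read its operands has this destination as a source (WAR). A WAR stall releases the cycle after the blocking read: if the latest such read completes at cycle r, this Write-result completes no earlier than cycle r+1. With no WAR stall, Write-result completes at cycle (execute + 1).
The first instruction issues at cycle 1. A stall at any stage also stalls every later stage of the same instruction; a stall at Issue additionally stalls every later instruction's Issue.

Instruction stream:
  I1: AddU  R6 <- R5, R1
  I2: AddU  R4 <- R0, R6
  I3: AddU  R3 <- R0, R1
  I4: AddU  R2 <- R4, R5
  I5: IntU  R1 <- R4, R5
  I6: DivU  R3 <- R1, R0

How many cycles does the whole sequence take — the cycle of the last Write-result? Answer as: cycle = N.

cycle = 29

[I1] 1/2/4/5
[I2] 6/7/9/10  (struct: AddU busy until I1 writes@5)
[I3] 11/12/14/15  (struct: AddU busy until I2 writes@10)
[I4] 16/17/19/20  (struct: AddU busy until I3 writes@15)
[I5] 17/18/19/20
[I6] 18/21/28/29  (RAW R1: wait I5 write@20)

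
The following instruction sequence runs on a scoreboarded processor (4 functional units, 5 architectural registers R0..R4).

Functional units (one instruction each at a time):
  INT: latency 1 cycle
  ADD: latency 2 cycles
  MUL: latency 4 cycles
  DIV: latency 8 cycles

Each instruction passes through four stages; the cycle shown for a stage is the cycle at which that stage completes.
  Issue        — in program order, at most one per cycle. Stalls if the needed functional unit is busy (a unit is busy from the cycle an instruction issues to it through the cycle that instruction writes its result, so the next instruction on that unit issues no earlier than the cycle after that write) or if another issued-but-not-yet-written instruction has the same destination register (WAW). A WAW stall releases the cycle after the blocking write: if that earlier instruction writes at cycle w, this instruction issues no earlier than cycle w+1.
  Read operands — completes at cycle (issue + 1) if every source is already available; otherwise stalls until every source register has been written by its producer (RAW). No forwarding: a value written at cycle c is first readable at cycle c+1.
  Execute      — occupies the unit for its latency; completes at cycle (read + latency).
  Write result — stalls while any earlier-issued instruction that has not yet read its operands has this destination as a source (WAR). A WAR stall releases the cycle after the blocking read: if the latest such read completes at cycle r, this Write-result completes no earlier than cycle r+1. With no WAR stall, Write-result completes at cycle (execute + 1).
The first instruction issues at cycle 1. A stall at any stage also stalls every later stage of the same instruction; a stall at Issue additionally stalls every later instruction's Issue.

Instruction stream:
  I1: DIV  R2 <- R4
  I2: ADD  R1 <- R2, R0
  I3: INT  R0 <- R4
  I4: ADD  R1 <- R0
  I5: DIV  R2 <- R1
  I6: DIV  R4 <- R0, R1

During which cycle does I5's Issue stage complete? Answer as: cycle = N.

cycle = 17

I1  is:1  ro:2  ex:10  wr:11
I2  is:2  ro:12  ex:14  wr:15  — RAW R2: wait I1 write@11
I3  is:3  ro:4  ex:5  wr:13  — WAR R0: wait I2 read@12
I4  is:16  ro:17  ex:19  wr:20  — struct: ADD busy until I2 writes@15
I5  is:17  ro:21  ex:29  wr:30  — RAW R1: wait I4 write@20
I6  is:31  ro:32  ex:40  wr:41  — struct: DIV busy until I5 writes@30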